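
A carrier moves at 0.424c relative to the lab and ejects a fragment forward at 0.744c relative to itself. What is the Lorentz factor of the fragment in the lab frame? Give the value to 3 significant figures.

γ ≈ 2.17

u_lab = (0.744 + 0.424)/(1 + 0.744×0.424) = 1.168/1.31546 = 0.887905
γ = 1/√(1 − 0.887905²) = 2.17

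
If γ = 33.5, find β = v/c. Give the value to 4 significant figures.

β ≈ 0.9996

β = √(1 − 1/γ²) = √(1 − 1/33.5²) = √(0.999109) = 0.9996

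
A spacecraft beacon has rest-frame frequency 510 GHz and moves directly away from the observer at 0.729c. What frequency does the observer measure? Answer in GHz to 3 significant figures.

f_obs ≈ 202 GHz

Relativistic Doppler: f_obs = f_src √((1−β)/(1+β))
= 510 × √(0.27100/1.7290) = 510 × 0.39590 = 202 GHz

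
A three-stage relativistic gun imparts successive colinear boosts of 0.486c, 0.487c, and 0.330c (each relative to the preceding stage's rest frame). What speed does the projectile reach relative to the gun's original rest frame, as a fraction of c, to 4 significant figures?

Compose boost 2: (0.487 + 0.486)/(1 + 0.487×0.486) = 0.9730/1.23668 = 0.786783
Compose boost 3: (0.330 + 0.786783)/(1 + 0.330×0.786783) = 1.11678/1.25964 = 0.8866

u ≈ 0.8866c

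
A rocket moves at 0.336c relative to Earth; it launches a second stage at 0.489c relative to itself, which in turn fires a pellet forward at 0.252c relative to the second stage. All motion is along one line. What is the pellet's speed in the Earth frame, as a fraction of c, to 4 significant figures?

u ≈ 0.8150c

Compose boost 2: (0.489 + 0.336)/(1 + 0.489×0.336) = 0.8250/1.16430 = 0.708578
Compose boost 3: (0.252 + 0.708578)/(1 + 0.252×0.708578) = 0.960578/1.17856 = 0.8150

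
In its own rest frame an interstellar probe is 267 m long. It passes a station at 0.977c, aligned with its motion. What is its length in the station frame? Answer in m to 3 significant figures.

γ = 1/√(1 − 0.977²) = 4.6896
Length contraction: L = L₀/γ = 267/4.6896 = 56.9 m

L ≈ 56.9 m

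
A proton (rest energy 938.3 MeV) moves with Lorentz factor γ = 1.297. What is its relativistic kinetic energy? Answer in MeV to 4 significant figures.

K ≈ 278.7 MeV

γ = 1.297 (given)
K = (γ − 1)m₀c² = (1.297 − 1) × 938.3 MeV = 0.297000 × 938.3 MeV = 278.7 MeV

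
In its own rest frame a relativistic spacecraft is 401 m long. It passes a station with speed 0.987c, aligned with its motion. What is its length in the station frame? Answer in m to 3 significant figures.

L ≈ 64.4 m

γ = 1/√(1 − 0.987²) = 6.2220
Length contraction: L = L₀/γ = 401/6.2220 = 64.4 m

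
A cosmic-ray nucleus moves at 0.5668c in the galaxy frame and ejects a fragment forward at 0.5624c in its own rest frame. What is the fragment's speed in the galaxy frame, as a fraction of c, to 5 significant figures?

u ≈ 0.85625c

Compose boost 2: (0.5624 + 0.5668)/(1 + 0.5624×0.5668) = 1.1292/1.318768 = 0.85625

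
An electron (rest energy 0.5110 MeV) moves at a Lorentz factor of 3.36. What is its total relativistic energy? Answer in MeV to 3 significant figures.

E ≈ 1.72 MeV

γ = 3.36 (given)
E = γm₀c² = 3.36 × 0.5110 MeV = 1.72 MeV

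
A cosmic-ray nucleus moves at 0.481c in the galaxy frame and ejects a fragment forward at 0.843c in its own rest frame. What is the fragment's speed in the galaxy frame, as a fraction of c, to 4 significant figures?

u ≈ 0.9420c

Compose boost 2: (0.843 + 0.481)/(1 + 0.843×0.481) = 1.324/1.40548 = 0.9420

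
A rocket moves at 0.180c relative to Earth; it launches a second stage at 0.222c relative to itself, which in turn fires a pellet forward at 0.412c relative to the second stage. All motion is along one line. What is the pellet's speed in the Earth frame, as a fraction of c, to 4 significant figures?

u ≈ 0.6888c

Compose boost 2: (0.222 + 0.180)/(1 + 0.222×0.180) = 0.4020/1.03996 = 0.386553
Compose boost 3: (0.412 + 0.386553)/(1 + 0.412×0.386553) = 0.798553/1.15926 = 0.6888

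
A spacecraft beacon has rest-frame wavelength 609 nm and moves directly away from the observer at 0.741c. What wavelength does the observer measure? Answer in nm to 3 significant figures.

λ_obs ≈ 1580 nm

Relativistic Doppler: λ_obs = λ_src √((1+β)/(1−β))
= 609 × √(1.7410/0.25900) = 609 × 2.5927 = 1580 nm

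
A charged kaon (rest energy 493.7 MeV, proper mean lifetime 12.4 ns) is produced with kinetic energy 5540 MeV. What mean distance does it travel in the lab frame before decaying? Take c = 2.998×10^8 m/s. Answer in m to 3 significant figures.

d ≈ 45.3 m

γ = 1 + K/(m₀c²) = 1 + 5540/493.7 = 12.221
β = √(1 − 1/γ²) = 0.99665
Dilated lifetime: γτ₀ = 12.221 × 12.4 ns = 151.55 ns
d = βc·γτ₀ = 0.99665 × (2.998×10^8 m/s) × 1.5155×10^-7 s = 45.3 m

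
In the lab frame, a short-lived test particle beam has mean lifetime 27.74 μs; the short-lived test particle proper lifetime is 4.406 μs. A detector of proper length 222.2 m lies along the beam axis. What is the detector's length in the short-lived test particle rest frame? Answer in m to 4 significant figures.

Time dilation ⇒ γ = Δt/τ₀ = 27.74/4.406 = 6.29596
Length contraction: L = L₀/γ = 222.2/6.29596 = 35.29 m

L ≈ 35.29 m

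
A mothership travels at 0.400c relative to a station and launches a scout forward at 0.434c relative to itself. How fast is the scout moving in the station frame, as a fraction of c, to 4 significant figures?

Compose boost 2: (0.434 + 0.400)/(1 + 0.434×0.400) = 0.8340/1.17360 = 0.7106

u ≈ 0.7106c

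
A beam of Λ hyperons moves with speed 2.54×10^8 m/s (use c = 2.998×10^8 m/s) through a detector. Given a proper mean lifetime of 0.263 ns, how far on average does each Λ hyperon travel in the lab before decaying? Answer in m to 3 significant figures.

β = v/c = 2.54×10^8 / 2.998×10^8 = 0.84723
γ = 1/√(1 − 0.84723²) = 1.8824
Dilated lifetime: Δt = γτ₀ = 1.8824 × 0.263 ns = 0.49508 ns
d = vΔt = 0.84723c × 0.49508 ns = 2.5400×10^8 m/s × 4.9508×10^-10 s = 0.126 m

d ≈ 0.126 m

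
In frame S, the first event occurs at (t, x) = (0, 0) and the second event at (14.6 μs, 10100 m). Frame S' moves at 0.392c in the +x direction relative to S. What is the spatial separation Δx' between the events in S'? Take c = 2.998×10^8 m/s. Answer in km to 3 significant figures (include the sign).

γ = 1/√(1 − 0.392²) = 1.0870
Δx' = γ(Δx − vΔt) = 1.0870 × (10100 m − 0.392×(2.998×10^8 m/s)×14.6×10^-6 s)
= 1.0870 × (8384.2 m) = 9.11 km

Δx' ≈ 9.11 km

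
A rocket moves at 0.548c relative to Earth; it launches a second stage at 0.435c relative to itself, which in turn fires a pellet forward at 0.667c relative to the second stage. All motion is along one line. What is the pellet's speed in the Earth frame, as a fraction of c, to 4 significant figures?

Compose boost 2: (0.435 + 0.548)/(1 + 0.435×0.548) = 0.9830/1.23838 = 0.793779
Compose boost 3: (0.667 + 0.793779)/(1 + 0.667×0.793779) = 1.46078/1.52945 = 0.9551

u ≈ 0.9551c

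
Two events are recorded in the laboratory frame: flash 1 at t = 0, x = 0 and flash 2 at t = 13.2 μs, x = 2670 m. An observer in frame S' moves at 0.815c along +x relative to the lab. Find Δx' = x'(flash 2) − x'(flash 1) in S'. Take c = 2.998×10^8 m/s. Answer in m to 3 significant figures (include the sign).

γ = 1/√(1 − 0.815²) = 1.7257
Δx' = γ(Δx − vΔt) = 1.7257 × (2670 m − 0.815×(2.998×10^8 m/s)×13.2×10^-6 s)
= 1.7257 × (-555.25 m) = -958 m

Δx' ≈ -958 m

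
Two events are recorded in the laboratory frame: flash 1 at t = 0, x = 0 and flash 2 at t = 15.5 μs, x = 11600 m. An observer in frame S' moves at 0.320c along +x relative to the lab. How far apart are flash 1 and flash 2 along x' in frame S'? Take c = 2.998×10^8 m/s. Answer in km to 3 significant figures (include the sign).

Δx' ≈ 10.7 km

γ = 1/√(1 − 0.320²) = 1.0555
Δx' = γ(Δx − vΔt) = 1.0555 × (11600 m − 0.320×(2.998×10^8 m/s)×15.5×10^-6 s)
= 1.0555 × (10113 m) = 10.7 km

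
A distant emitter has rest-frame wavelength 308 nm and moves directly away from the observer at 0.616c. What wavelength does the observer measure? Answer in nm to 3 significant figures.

λ_obs ≈ 632 nm

Relativistic Doppler: λ_obs = λ_src √((1+β)/(1−β))
= 308 × √(1.6160/0.38400) = 308 × 2.0514 = 632 nm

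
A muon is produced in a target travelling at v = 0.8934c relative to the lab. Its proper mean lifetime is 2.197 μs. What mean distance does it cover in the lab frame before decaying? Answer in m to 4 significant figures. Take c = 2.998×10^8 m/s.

d ≈ 1310 m

γ = 1/√(1 − 0.8934²) = 2.22587
Dilated lifetime: Δt = γτ₀ = 2.22587 × 2.197 μs = 4.89024 μs
d = vΔt = 0.8934c × 4.89024 μs = 2.67841×10^8 m/s × 4.89024×10^-6 s = 1310 m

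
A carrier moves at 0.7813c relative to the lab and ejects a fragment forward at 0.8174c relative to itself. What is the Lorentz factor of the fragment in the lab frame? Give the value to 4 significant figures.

u_lab = (0.8174 + 0.7813)/(1 + 0.8174×0.7813) = 1.5987/1.638635 = 0.9756293
γ = 1/√(1 − 0.9756293²) = 4.557

γ ≈ 4.557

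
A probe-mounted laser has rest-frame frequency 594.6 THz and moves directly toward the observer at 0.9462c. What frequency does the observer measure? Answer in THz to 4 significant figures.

Relativistic Doppler: f_obs = f_src √((1+β)/(1−β))
= 594.6 × √(1.94620/0.0538000) = 594.6 × 6.01454 = 3576 THz

f_obs ≈ 3576 THz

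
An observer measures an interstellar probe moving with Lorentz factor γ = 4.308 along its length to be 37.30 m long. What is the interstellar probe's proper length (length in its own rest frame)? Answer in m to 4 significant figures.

L₀ ≈ 160.7 m

γ = 4.308 (given)
L₀ = γL = 4.308 × 37.30 = 160.7 m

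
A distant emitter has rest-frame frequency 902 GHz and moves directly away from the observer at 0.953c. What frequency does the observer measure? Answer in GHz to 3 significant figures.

Relativistic Doppler: f_obs = f_src √((1−β)/(1+β))
= 902 × √(0.047000/1.9530) = 902 × 0.15513 = 140 GHz

f_obs ≈ 140 GHz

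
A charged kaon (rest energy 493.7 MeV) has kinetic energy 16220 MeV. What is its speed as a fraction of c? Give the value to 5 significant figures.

γ = 1 + K/(m₀c²) = 1 + 16220/493.7 = 33.85396
β = √(1 − 1/γ²) = 0.99956

β ≈ 0.99956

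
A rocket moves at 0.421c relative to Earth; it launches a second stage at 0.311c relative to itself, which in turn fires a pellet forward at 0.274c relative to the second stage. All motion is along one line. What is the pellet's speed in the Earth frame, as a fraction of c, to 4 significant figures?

Compose boost 2: (0.311 + 0.421)/(1 + 0.311×0.421) = 0.7320/1.13093 = 0.647254
Compose boost 3: (0.274 + 0.647254)/(1 + 0.274×0.647254) = 0.921254/1.17735 = 0.7825

u ≈ 0.7825c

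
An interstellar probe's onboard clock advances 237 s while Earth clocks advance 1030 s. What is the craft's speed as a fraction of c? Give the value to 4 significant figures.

β ≈ 0.9732

γ = Δt/τ₀ = 1030/237 = 4.34599
β = √(1 − 1/γ²) = √(1 − 1/4.34599²) = 0.9732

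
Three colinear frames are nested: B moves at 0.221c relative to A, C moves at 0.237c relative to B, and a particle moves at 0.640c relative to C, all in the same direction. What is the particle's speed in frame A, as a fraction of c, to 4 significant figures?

u ≈ 0.8410c

Compose boost 2: (0.237 + 0.221)/(1 + 0.237×0.221) = 0.4580/1.05238 = 0.435205
Compose boost 3: (0.640 + 0.435205)/(1 + 0.640×0.435205) = 1.07521/1.27853 = 0.8410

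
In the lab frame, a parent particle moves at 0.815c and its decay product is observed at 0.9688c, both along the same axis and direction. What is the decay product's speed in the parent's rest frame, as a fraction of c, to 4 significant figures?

u' ≈ 0.7309c

Inverse velocity addition: u' = (u − v)/(1 − uv/c²)
= (0.9688 − 0.815)/(1 − 0.9688×0.815) = 0.1538/0.210428 = 0.7309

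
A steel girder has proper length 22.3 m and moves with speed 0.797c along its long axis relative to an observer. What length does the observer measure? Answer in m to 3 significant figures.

γ = 1/√(1 − 0.797²) = 1.6557
Length contraction: L = L₀/γ = 22.3/1.6557 = 13.5 m

L ≈ 13.5 m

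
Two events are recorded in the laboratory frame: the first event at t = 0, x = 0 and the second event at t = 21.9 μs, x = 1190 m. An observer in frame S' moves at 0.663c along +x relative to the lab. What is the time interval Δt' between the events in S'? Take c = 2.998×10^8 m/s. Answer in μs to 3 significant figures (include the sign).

Δt' ≈ 25.7 μs

γ = 1/√(1 − 0.663²) = 1.3358
Δt' = γ(Δt − vΔx/c²) = 1.3358 × (21.9 μs − 0.663×1190 m / (2.998×10^8 m/s))
= 1.3358 × (19.268 μs) = 25.7 μs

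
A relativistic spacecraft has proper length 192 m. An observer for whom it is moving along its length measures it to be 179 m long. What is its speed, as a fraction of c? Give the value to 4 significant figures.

γ = L₀/L = 192/179 = 1.07263
β = √(1 − 1/γ²) = 0.3617

β ≈ 0.3617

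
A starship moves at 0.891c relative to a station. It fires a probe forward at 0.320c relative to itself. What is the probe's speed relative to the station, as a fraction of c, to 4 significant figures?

u ≈ 0.9423c

Relativistic velocity addition: u = (u' + v)/(1 + u'v/c²)
= (0.320 + 0.891)/(1 + 0.320×0.891) = 1.211/1.28512 = 0.9423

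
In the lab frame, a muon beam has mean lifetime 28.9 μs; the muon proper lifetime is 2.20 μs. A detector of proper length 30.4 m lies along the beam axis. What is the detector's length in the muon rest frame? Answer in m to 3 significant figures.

Time dilation ⇒ γ = Δt/τ₀ = 28.9/2.20 = 13.136
Length contraction: L = L₀/γ = 30.4/13.136 = 2.31 m

L ≈ 2.31 m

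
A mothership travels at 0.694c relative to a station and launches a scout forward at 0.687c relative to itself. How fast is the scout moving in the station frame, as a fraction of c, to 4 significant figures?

u ≈ 0.9351c

Compose boost 2: (0.687 + 0.694)/(1 + 0.687×0.694) = 1.381/1.47678 = 0.9351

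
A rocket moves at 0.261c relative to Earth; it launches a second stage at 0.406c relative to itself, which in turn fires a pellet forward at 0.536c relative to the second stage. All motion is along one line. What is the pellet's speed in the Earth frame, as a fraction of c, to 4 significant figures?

u ≈ 0.8608c

Compose boost 2: (0.406 + 0.261)/(1 + 0.406×0.261) = 0.6670/1.10597 = 0.603093
Compose boost 3: (0.536 + 0.603093)/(1 + 0.536×0.603093) = 1.13909/1.32326 = 0.8608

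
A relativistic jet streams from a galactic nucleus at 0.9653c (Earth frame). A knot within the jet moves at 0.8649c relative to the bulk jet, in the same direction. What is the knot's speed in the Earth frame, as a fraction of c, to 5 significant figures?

Relativistic velocity addition: u = (u' + v)/(1 + u'v/c²)
= (0.8649 + 0.9653)/(1 + 0.8649×0.9653) = 1.8302/1.834888 = 0.99745

u ≈ 0.99745c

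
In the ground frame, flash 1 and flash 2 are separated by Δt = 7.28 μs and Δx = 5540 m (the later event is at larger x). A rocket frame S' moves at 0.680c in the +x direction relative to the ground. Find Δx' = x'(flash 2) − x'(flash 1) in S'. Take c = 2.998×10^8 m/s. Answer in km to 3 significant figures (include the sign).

Δx' ≈ 5.53 km

γ = 1/√(1 − 0.680²) = 1.3639
Δx' = γ(Δx − vΔt) = 1.3639 × (5540 m − 0.680×(2.998×10^8 m/s)×7.28×10^-6 s)
= 1.3639 × (4055.9 m) = 5.53 km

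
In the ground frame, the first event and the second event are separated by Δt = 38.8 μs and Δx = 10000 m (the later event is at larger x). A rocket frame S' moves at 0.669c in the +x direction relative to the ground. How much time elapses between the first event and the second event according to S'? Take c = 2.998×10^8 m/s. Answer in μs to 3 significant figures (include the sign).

Δt' ≈ 22.2 μs

γ = 1/√(1 − 0.669²) = 1.3454
Δt' = γ(Δt − vΔx/c²) = 1.3454 × (38.8 μs − 0.669×10000 m / (2.998×10^8 m/s))
= 1.3454 × (16.485 μs) = 22.2 μs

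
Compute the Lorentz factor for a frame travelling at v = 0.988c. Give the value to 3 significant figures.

γ ≈ 6.47

γ = 1/√(1 − β²) = 1/√(1 − 0.988²) = 1/√(0.023856) = 6.47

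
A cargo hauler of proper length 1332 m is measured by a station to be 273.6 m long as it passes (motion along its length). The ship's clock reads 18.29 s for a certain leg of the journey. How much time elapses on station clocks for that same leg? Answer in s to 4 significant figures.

Δt ≈ 89.04 s

Length contraction ⇒ γ = L₀/L = 1332/273.6 = 4.86842
Time dilation: Δt = γτ₀ = 4.86842 × 18.29 s = 89.04 s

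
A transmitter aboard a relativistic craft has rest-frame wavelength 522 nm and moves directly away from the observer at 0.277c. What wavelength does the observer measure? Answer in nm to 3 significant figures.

λ_obs ≈ 694 nm

Relativistic Doppler: λ_obs = λ_src √((1+β)/(1−β))
= 522 × √(1.2770/0.72300) = 522 × 1.3290 = 694 nm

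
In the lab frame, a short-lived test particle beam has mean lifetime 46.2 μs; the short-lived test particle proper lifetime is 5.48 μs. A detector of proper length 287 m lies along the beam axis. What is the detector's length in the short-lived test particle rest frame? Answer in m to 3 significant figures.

L ≈ 34.0 m

Time dilation ⇒ γ = Δt/τ₀ = 46.2/5.48 = 8.4307
Length contraction: L = L₀/γ = 287/8.4307 = 34.0 m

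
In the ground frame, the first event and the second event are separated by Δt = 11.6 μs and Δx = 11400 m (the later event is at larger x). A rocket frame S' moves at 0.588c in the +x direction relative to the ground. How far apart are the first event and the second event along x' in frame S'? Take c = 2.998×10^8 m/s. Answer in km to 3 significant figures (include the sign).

Δx' ≈ 11.6 km

γ = 1/√(1 − 0.588²) = 1.2363
Δx' = γ(Δx − vΔt) = 1.2363 × (11400 m − 0.588×(2.998×10^8 m/s)×11.6×10^-6 s)
= 1.2363 × (9355.1 m) = 11.6 km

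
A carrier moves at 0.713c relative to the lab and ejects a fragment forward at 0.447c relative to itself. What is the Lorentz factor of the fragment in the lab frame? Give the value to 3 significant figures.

γ ≈ 2.10

u_lab = (0.447 + 0.713)/(1 + 0.447×0.713) = 1.160/1.31871 = 0.879647
γ = 1/√(1 − 0.879647²) = 2.10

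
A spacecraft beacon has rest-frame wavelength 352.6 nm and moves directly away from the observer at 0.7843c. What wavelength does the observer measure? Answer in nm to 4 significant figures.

λ_obs ≈ 1014 nm

Relativistic Doppler: λ_obs = λ_src √((1+β)/(1−β))
= 352.6 × √(1.78430/0.215700) = 352.6 × 2.87613 = 1014 nm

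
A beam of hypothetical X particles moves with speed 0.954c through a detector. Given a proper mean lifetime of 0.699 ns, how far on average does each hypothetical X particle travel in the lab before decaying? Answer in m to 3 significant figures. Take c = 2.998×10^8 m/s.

γ = 1/√(1 − 0.954²) = 3.3355
Dilated lifetime: Δt = γτ₀ = 3.3355 × 0.699 ns = 2.3315 ns
d = vΔt = 0.954c × 2.3315 ns = 2.8601×10^8 m/s × 2.3315×10^-9 s = 0.667 m

d ≈ 0.667 m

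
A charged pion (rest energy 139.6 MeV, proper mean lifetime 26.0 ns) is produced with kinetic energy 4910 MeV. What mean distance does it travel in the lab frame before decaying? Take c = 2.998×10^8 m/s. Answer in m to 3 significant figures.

d ≈ 282 m

γ = 1 + K/(m₀c²) = 1 + 4910/139.6 = 36.172
β = √(1 − 1/γ²) = 0.99962
Dilated lifetime: γτ₀ = 36.172 × 26.0 ns = 940.47 ns
d = βc·γτ₀ = 0.99962 × (2.998×10^8 m/s) × 9.4047×10^-7 s = 282 m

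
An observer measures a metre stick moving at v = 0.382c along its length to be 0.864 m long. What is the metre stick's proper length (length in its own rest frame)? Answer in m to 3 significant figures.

L₀ ≈ 0.935 m

γ = 1/√(1 − 0.382²) = 1.0821
L₀ = γL = 1.0821 × 0.864 = 0.935 m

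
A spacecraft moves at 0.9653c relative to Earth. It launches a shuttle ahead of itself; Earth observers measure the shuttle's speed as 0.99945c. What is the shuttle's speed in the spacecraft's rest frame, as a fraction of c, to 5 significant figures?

Inverse velocity addition: u' = (u − v)/(1 − uv/c²)
= (0.99945 − 0.9653)/(1 − 0.99945×0.9653) = 0.034150/0.03523091 = 0.96932

u' ≈ 0.96932c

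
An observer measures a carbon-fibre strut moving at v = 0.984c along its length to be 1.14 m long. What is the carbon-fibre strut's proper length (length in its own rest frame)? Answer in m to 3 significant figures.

L₀ ≈ 6.40 m

γ = 1/√(1 − 0.984²) = 5.6127
L₀ = γL = 5.6127 × 1.14 = 6.40 m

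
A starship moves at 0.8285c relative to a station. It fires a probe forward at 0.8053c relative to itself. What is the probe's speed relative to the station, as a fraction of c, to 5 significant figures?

Relativistic velocity addition: u = (u' + v)/(1 + u'v/c²)
= (0.8053 + 0.8285)/(1 + 0.8053×0.8285) = 1.6338/1.667191 = 0.97997

u ≈ 0.97997c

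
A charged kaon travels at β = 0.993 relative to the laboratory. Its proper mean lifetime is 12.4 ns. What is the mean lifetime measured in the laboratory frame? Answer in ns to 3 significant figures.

γ = 1/√(1 − 0.993²) = 8.4664
Time dilation: Δt = γτ₀ = 8.4664 × 12.4 ns = 105 ns

Δt ≈ 105 ns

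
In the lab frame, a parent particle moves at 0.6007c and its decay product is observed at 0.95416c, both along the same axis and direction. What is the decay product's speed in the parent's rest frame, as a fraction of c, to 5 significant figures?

u' ≈ 0.82809c

Inverse velocity addition: u' = (u − v)/(1 − uv/c²)
= (0.95416 − 0.6007)/(1 − 0.95416×0.6007) = 0.35346/0.4268361 = 0.82809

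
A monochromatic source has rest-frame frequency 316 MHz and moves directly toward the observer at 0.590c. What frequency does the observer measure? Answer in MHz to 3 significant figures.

Relativistic Doppler: f_obs = f_src √((1+β)/(1−β))
= 316 × √(1.5900/0.41000) = 316 × 1.9693 = 622 MHz

f_obs ≈ 622 MHz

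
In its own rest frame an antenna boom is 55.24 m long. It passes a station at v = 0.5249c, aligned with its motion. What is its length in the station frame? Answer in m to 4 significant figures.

γ = 1/√(1 − 0.5249²) = 1.17486
Length contraction: L = L₀/γ = 55.24/1.17486 = 47.02 m

L ≈ 47.02 m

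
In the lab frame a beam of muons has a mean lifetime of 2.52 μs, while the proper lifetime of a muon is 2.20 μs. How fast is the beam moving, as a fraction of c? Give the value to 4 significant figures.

γ = Δt/τ₀ = 2.52/2.20 = 1.14545
β = √(1 − 1/γ²) = √(1 − 1/1.14545²) = 0.4877

β ≈ 0.4877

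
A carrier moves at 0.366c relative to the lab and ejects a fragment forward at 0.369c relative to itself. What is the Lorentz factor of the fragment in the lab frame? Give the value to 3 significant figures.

γ ≈ 1.31

u_lab = (0.369 + 0.366)/(1 + 0.369×0.366) = 0.7350/1.13505 = 0.647546
γ = 1/√(1 − 0.647546²) = 1.31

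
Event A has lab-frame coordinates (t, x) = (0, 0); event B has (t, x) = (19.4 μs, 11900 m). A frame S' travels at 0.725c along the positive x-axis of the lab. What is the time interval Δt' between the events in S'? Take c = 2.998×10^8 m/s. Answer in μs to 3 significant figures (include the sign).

Δt' ≈ -13.6 μs

γ = 1/√(1 − 0.725²) = 1.4519
Δt' = γ(Δt − vΔx/c²) = 1.4519 × (19.4 μs − 0.725×11900 m / (2.998×10^8 m/s))
= 1.4519 × (-9.3775 μs) = -13.6 μs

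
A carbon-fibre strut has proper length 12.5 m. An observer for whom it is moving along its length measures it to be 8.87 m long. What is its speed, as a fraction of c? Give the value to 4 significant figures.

γ = L₀/L = 12.5/8.87 = 1.40924
β = √(1 − 1/γ²) = 0.7046

β ≈ 0.7046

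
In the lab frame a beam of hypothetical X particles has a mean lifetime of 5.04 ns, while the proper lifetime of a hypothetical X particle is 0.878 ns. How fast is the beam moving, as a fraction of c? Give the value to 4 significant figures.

γ = Δt/τ₀ = 5.04/0.878 = 5.74032
β = √(1 − 1/γ²) = √(1 − 1/5.74032²) = 0.9847

β ≈ 0.9847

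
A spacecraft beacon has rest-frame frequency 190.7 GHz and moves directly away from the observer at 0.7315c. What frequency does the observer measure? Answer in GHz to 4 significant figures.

Relativistic Doppler: f_obs = f_src √((1−β)/(1+β))
= 190.7 × √(0.268500/1.73150) = 190.7 × 0.393787 = 75.10 GHz

f_obs ≈ 75.10 GHz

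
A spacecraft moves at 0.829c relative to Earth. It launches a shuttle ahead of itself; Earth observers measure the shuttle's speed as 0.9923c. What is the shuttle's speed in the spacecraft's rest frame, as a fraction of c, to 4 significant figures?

Inverse velocity addition: u' = (u − v)/(1 − uv/c²)
= (0.9923 − 0.829)/(1 − 0.9923×0.829) = 0.1633/0.177383 = 0.9206

u' ≈ 0.9206c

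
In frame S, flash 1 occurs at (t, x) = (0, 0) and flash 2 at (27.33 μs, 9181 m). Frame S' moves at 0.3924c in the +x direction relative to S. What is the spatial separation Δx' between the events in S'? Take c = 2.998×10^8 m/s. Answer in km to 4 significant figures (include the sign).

Δx' ≈ 6.486 km

γ = 1/√(1 − 0.3924²) = 1.08720
Δx' = γ(Δx − vΔt) = 1.08720 × (9181 m − 0.3924×(2.998×10^8 m/s)×27.33×10^-6 s)
= 1.08720 × (5965.86 m) = 6.486 km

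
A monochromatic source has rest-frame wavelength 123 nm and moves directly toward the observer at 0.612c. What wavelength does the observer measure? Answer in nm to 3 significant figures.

λ_obs ≈ 60.3 nm

Relativistic Doppler: λ_obs = λ_src √((1−β)/(1+β))
= 123 × √(0.38800/1.6120) = 123 × 0.49061 = 60.3 nm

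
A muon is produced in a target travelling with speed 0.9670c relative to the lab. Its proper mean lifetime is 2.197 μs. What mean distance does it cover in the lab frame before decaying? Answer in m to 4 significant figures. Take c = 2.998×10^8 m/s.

γ = 1/√(1 − 0.9670²) = 3.92501
Dilated lifetime: Δt = γτ₀ = 3.92501 × 2.197 μs = 8.62325 μs
d = vΔt = 0.9670c × 8.62325 μs = 2.89907×10^8 m/s × 8.62325×10^-6 s = 2500 m

d ≈ 2500 m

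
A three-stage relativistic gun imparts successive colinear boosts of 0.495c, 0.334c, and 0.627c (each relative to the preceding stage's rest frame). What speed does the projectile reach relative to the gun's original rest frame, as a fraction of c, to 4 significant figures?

u ≈ 0.9256c

Compose boost 2: (0.334 + 0.495)/(1 + 0.334×0.495) = 0.8290/1.16533 = 0.711386
Compose boost 3: (0.627 + 0.711386)/(1 + 0.627×0.711386) = 1.33839/1.44604 = 0.9256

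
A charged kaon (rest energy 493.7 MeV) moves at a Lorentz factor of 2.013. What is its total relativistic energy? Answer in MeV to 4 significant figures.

γ = 2.013 (given)
E = γm₀c² = 2.013 × 493.7 MeV = 993.8 MeV

E ≈ 993.8 MeV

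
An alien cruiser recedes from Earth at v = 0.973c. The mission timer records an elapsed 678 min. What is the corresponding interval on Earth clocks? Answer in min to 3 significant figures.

γ = 1/√(1 − 0.973²) = 4.3327
Time dilation: Δt = γτ₀ = 4.3327 × 678 min = 2940 min

Δt ≈ 2940 min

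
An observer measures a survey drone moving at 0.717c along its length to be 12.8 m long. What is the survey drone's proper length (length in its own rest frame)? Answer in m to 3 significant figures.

γ = 1/√(1 − 0.717²) = 1.4346
L₀ = γL = 1.4346 × 12.8 = 18.4 m

L₀ ≈ 18.4 m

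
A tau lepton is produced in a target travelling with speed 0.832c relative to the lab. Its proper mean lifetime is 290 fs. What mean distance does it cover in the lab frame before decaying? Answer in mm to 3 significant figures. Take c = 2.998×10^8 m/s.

d ≈ 0.130 mm

γ = 1/√(1 − 0.832²) = 1.8025
Dilated lifetime: Δt = γτ₀ = 1.8025 × 290 fs = 522.73 fs
d = vΔt = 0.832c × 522.73 fs = 2.4943×10^8 m/s × 5.2273×10^-13 s = 0.130 mm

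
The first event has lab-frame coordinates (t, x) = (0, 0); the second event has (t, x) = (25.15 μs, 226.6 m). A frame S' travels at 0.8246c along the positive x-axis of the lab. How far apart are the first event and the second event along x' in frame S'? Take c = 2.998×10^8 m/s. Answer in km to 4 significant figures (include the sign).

γ = 1/√(1 − 0.8246²) = 1.76767
Δx' = γ(Δx − vΔt) = 1.76767 × (226.6 m − 0.8246×(2.998×10^8 m/s)×25.15×10^-6 s)
= 1.76767 × (-5990.86 m) = -10.59 km

Δx' ≈ -10.59 km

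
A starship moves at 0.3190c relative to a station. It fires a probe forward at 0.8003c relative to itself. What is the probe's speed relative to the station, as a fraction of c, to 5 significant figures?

Relativistic velocity addition: u = (u' + v)/(1 + u'v/c²)
= (0.8003 + 0.3190)/(1 + 0.8003×0.3190) = 1.1193/1.255296 = 0.89166

u ≈ 0.89166c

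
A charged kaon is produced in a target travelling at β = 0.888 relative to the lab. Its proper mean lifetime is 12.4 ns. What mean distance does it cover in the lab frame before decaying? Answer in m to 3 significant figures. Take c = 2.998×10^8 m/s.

γ = 1/√(1 − 0.888²) = 2.1747
Dilated lifetime: Δt = γτ₀ = 2.1747 × 12.4 ns = 26.966 ns
d = vΔt = 0.888c × 26.966 ns = 2.6622×10^8 m/s × 2.6966×10^-8 s = 7.18 m

d ≈ 7.18 m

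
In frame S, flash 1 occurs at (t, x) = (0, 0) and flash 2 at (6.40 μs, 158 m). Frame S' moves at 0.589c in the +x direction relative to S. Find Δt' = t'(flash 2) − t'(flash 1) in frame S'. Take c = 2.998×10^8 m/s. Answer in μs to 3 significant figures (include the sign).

γ = 1/√(1 − 0.589²) = 1.2374
Δt' = γ(Δt − vΔx/c²) = 1.2374 × (6.40 μs − 0.589×158 m / (2.998×10^8 m/s))
= 1.2374 × (6.0896 μs) = 7.54 μs

Δt' ≈ 7.54 μs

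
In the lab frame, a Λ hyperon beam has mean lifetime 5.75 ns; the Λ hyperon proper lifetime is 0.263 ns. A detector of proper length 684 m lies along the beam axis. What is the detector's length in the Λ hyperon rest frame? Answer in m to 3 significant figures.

L ≈ 31.3 m

Time dilation ⇒ γ = Δt/τ₀ = 5.75/0.263 = 21.863
Length contraction: L = L₀/γ = 684/21.863 = 31.3 m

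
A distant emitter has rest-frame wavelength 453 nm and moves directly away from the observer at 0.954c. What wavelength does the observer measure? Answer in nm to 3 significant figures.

λ_obs ≈ 2950 nm

Relativistic Doppler: λ_obs = λ_src √((1+β)/(1−β))
= 453 × √(1.9540/0.046000) = 453 × 6.5175 = 2950 nm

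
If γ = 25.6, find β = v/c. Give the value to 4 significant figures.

β = √(1 − 1/γ²) = √(1 − 1/25.6²) = √(0.998474) = 0.9992

β ≈ 0.9992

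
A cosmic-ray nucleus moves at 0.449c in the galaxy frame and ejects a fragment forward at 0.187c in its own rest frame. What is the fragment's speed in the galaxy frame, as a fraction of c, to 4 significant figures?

u ≈ 0.5867c

Compose boost 2: (0.187 + 0.449)/(1 + 0.187×0.449) = 0.6360/1.08396 = 0.5867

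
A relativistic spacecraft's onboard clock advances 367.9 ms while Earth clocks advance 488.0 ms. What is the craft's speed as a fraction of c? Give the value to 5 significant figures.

β ≈ 0.65700

γ = Δt/τ₀ = 488.0/367.9 = 1.326447
β = √(1 − 1/γ²) = √(1 − 1/1.326447²) = 0.65700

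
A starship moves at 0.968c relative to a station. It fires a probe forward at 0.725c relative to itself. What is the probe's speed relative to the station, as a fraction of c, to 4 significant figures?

u ≈ 0.9948c

Relativistic velocity addition: u = (u' + v)/(1 + u'v/c²)
= (0.725 + 0.968)/(1 + 0.725×0.968) = 1.693/1.70180 = 0.9948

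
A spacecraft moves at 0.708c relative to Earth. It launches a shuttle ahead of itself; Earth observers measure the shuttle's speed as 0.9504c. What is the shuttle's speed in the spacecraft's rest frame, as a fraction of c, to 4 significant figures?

u' ≈ 0.7410c

Inverse velocity addition: u' = (u − v)/(1 − uv/c²)
= (0.9504 − 0.708)/(1 − 0.9504×0.708) = 0.2424/0.327117 = 0.7410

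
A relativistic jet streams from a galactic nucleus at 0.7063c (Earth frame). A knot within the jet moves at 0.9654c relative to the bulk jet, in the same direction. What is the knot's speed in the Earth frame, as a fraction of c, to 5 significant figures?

u ≈ 0.99396c

Relativistic velocity addition: u = (u' + v)/(1 + u'v/c²)
= (0.9654 + 0.7063)/(1 + 0.9654×0.7063) = 1.6717/1.681862 = 0.99396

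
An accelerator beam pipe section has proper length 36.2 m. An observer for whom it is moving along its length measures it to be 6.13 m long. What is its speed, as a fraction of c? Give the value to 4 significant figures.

β ≈ 0.9856

γ = L₀/L = 36.2/6.13 = 5.90538
β = √(1 − 1/γ²) = 0.9856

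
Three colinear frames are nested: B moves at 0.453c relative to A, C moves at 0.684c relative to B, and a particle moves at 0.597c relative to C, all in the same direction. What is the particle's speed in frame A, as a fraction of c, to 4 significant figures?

u ≈ 0.9650c

Compose boost 2: (0.684 + 0.453)/(1 + 0.684×0.453) = 1.137/1.30985 = 0.868037
Compose boost 3: (0.597 + 0.868037)/(1 + 0.597×0.868037) = 1.46504/1.51822 = 0.9650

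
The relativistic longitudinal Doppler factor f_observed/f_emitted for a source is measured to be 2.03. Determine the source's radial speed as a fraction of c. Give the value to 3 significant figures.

β ≈ 0.609

f_obs/f_src = √((1+β)/(1−β)) = 2.03  ⇒  (1+β)/(1−β) = 4.1209
β = |1 − D²|/(1 + D²) = |1 − 4.1209|/(1 + 4.1209) = 0.609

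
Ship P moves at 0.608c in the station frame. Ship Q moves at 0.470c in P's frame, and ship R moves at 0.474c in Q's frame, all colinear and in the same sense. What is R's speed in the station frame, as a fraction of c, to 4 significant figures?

Compose boost 2: (0.470 + 0.608)/(1 + 0.470×0.608) = 1.078/1.28576 = 0.838415
Compose boost 3: (0.474 + 0.838415)/(1 + 0.474×0.838415) = 1.31241/1.39741 = 0.9392

u ≈ 0.9392c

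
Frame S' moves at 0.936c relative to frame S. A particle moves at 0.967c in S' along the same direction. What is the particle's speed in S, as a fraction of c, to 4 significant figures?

Relativistic velocity addition: u = (u' + v)/(1 + u'v/c²)
= (0.967 + 0.936)/(1 + 0.967×0.936) = 1.903/1.90511 = 0.9989

u ≈ 0.9989c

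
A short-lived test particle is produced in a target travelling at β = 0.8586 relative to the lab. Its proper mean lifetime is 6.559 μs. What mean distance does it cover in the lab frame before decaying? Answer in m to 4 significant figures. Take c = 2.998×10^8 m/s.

γ = 1/√(1 − 0.8586²) = 1.95066
Dilated lifetime: Δt = γτ₀ = 1.95066 × 6.559 μs = 12.7944 μs
d = vΔt = 0.8586c × 12.7944 μs = 2.57408×10^8 m/s × 1.27944×10^-5 s = 3293 m

d ≈ 3293 m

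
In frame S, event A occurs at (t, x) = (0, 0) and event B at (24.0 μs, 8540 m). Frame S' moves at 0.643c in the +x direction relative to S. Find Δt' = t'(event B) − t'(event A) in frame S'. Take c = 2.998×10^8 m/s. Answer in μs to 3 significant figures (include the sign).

γ = 1/√(1 − 0.643²) = 1.3057
Δt' = γ(Δt − vΔx/c²) = 1.3057 × (24.0 μs − 0.643×8540 m / (2.998×10^8 m/s))
= 1.3057 × (5.6837 μs) = 7.42 μs

Δt' ≈ 7.42 μs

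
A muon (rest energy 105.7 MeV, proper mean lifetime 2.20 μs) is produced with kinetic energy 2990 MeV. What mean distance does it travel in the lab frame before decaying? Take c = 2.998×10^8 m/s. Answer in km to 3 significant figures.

γ = 1 + K/(m₀c²) = 1 + 2990/105.7 = 29.288
β = √(1 − 1/γ²) = 0.99942
Dilated lifetime: γτ₀ = 29.288 × 2.20 μs = 64.433 μs
d = βc·γτ₀ = 0.99942 × (2.998×10^8 m/s) × 6.4433×10^-5 s = 19.3 km

d ≈ 19.3 km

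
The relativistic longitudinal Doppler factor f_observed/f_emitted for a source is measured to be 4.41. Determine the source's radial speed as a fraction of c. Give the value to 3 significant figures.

f_obs/f_src = √((1+β)/(1−β)) = 4.41  ⇒  (1+β)/(1−β) = 19.448
β = |1 − D²|/(1 + D²) = |1 − 19.448|/(1 + 19.448) = 0.902

β ≈ 0.902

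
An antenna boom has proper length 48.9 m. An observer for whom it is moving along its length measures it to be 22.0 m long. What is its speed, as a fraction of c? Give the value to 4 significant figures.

β ≈ 0.8931

γ = L₀/L = 48.9/22.0 = 2.22273
β = √(1 − 1/γ²) = 0.8931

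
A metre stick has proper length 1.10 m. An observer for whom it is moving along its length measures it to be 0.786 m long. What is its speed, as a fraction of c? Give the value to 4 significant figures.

γ = L₀/L = 1.10/0.786 = 1.39949
β = √(1 − 1/γ²) = 0.6996

β ≈ 0.6996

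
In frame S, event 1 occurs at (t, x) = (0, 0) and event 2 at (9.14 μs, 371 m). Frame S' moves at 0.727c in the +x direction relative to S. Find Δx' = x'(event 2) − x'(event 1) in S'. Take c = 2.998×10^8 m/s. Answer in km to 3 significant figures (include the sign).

γ = 1/√(1 − 0.727²) = 1.4564
Δx' = γ(Δx − vΔt) = 1.4564 × (371 m − 0.727×(2.998×10^8 m/s)×9.14×10^-6 s)
= 1.4564 × (-1621.1 m) = -2.36 km

Δx' ≈ -2.36 km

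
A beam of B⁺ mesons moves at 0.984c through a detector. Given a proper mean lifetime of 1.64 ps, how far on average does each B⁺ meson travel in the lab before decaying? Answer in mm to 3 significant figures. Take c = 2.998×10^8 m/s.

d ≈ 2.72 mm

γ = 1/√(1 − 0.984²) = 5.6127
Dilated lifetime: Δt = γτ₀ = 5.6127 × 1.64 ps = 9.2048 ps
d = vΔt = 0.984c × 9.2048 ps = 2.9500×10^8 m/s × 9.2048×10^-12 s = 2.72 mm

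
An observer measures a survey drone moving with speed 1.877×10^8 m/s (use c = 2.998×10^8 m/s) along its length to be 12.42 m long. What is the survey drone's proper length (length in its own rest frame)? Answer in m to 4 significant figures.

β = v/c = 1.877×10^8 / 2.998×10^8 = 0.626084
γ = 1/√(1 − 0.626084²) = 1.28245
L₀ = γL = 1.28245 × 12.42 = 15.93 m

L₀ ≈ 15.93 m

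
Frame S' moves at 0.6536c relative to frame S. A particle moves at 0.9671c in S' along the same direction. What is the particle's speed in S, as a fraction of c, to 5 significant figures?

u ≈ 0.99302c

Relativistic velocity addition: u = (u' + v)/(1 + u'v/c²)
= (0.9671 + 0.6536)/(1 + 0.9671×0.6536) = 1.6207/1.632097 = 0.99302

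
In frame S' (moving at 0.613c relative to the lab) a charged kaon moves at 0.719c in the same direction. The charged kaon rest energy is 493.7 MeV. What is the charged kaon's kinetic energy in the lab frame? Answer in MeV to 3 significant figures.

K ≈ 802 MeV

u_lab = (0.719 + 0.613)/(1 + 0.719×0.613) = 0.924520
γ = 1/√(1 − 0.924520²) = 2.6238
K = (γ − 1)m₀c² = (2.6238 − 1) × 493.7 = 1.6238 × 493.7 = 802 MeV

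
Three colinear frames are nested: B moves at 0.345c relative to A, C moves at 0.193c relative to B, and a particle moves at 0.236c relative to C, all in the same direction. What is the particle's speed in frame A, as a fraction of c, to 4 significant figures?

Compose boost 2: (0.193 + 0.345)/(1 + 0.193×0.345) = 0.5380/1.06658 = 0.504414
Compose boost 3: (0.236 + 0.504414)/(1 + 0.236×0.504414) = 0.740414/1.11904 = 0.6616

u ≈ 0.6616c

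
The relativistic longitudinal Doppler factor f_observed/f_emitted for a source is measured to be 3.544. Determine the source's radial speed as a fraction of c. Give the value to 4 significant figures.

f_obs/f_src = √((1+β)/(1−β)) = 3.544  ⇒  (1+β)/(1−β) = 12.5599
β = |1 − D²|/(1 + D²) = |1 − 12.5599|/(1 + 12.5599) = 0.8525

β ≈ 0.8525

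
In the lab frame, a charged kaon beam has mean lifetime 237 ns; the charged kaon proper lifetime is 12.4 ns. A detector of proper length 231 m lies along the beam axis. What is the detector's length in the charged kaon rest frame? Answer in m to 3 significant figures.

Time dilation ⇒ γ = Δt/τ₀ = 237/12.4 = 19.113
Length contraction: L = L₀/γ = 231/19.113 = 12.1 m

L ≈ 12.1 m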